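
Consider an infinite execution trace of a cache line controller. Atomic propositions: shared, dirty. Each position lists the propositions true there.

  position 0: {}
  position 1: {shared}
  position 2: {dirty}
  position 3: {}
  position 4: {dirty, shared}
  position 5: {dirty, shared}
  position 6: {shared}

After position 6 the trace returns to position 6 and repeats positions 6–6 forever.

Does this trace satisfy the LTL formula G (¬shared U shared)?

Yes

¬shared U shared holds at every position 0..6, and those are all positions ever visited, so G (¬shared U shared) holds.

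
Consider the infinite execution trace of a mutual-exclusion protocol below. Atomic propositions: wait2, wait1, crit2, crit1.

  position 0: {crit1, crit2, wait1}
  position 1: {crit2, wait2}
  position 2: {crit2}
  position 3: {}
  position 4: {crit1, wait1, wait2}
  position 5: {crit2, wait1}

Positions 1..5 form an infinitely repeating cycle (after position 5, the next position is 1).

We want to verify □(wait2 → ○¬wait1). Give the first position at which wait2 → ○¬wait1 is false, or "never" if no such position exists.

Check wait2 → ○¬wait1 at each position in order: 0 ✓, 1 ✓, 2 ✓, 3 ✓.
At position 4 the labels are {crit1, wait1, wait2} and the next position 5 has {crit2, wait1}, so wait2 → ○¬wait1 is false there. This is the first violation.

4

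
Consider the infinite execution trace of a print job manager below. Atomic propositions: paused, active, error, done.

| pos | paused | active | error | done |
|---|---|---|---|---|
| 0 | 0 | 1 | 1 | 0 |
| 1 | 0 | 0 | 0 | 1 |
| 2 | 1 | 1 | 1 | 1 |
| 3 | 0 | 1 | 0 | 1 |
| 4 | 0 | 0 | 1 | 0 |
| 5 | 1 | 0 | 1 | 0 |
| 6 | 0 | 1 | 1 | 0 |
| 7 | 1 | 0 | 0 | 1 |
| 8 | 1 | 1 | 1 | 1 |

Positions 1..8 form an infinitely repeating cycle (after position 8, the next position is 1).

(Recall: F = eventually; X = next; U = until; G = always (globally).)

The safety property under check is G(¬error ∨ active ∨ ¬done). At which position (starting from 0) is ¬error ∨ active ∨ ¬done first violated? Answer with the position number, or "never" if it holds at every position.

¬error ∨ active ∨ ¬done holds at every position 0..8, and those are all the positions the trace ever visits, so the invariant G(¬error ∨ active ∨ ¬done) is never violated.

never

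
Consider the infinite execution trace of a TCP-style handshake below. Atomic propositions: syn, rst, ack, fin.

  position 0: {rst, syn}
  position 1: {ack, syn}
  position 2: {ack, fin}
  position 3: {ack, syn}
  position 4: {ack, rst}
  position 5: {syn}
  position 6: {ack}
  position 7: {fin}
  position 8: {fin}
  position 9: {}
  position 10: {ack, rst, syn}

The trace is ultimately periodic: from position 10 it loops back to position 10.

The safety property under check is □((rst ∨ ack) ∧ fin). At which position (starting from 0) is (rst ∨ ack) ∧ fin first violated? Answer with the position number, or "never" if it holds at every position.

0

At position 0 the labels are {rst, syn}, so (rst ∨ ack) ∧ fin is false there. This is the first violation.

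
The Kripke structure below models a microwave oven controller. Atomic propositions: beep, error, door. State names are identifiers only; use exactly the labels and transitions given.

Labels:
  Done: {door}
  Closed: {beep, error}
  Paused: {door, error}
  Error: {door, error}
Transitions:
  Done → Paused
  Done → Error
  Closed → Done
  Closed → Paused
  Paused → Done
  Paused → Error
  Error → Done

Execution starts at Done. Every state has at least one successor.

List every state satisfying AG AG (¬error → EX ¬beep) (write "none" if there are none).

States satisfying AG (¬error → EX ¬beep): {Done, Closed, Paused, Error}.
States satisfying AG AG (¬error → EX ¬beep): {Done, Closed, Paused, Error}.

{Done, Closed, Paused, Error}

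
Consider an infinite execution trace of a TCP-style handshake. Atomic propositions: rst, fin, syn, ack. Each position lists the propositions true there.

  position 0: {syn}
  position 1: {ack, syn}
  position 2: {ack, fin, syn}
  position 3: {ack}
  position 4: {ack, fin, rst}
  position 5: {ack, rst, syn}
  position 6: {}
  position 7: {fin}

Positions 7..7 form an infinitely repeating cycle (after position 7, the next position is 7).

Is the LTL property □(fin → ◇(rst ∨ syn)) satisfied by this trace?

fin → ◇(rst ∨ syn) must hold at every position from 0 onward. It fails at position 7, so □(fin → ◇(rst ∨ syn)) is false.
Positions where fin holds: 2, 4, 7.
Check ◇(rst ∨ syn) at each: 2→ok, 4→ok, 7→fails.

Violated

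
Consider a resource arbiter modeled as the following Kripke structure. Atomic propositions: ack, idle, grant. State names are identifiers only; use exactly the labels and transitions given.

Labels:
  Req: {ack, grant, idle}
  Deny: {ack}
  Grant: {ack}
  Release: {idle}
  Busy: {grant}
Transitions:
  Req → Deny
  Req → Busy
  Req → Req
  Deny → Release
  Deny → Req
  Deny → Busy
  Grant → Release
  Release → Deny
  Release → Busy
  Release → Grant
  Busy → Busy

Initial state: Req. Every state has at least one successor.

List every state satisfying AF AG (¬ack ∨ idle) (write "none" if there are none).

{Busy}

States satisfying AG (¬ack ∨ idle): {Busy}.
States satisfying AF AG (¬ack ∨ idle): {Busy}.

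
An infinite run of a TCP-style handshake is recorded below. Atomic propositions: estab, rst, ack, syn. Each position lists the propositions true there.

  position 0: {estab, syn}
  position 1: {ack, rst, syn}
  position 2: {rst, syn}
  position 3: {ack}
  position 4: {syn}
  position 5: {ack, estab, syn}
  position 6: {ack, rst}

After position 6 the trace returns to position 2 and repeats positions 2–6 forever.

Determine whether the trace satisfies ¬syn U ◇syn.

Satisfied

Walking from position 0: ◇syn first holds at position 0, and ¬syn holds at every earlier position along the way, so ¬syn U ◇syn holds.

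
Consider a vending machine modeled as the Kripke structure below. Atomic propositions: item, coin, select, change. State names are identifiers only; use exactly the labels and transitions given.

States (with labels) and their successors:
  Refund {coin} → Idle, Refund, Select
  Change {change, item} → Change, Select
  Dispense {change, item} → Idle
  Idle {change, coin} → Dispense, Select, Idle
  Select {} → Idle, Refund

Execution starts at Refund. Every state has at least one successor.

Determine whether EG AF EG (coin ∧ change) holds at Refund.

States satisfying AF EG (coin ∧ change): {Dispense, Idle}.
States satisfying EG AF EG (coin ∧ change): {Dispense, Idle}.
No suitable path/successor from Refund witnesses the formula.
Refund ∉ Sat(EG AF EG (coin ∧ change)).

Violated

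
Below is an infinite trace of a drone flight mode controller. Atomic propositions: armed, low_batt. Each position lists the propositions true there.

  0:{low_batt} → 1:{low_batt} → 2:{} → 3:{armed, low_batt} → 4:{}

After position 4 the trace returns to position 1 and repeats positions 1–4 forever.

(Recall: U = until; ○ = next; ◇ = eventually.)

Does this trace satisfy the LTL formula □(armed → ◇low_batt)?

armed → ◇low_batt holds at every position 0..4, and those are all positions ever visited, so □(armed → ◇low_batt) holds.
Positions where armed holds: 3.
Check ◇low_batt at each: 3→ok.

Holds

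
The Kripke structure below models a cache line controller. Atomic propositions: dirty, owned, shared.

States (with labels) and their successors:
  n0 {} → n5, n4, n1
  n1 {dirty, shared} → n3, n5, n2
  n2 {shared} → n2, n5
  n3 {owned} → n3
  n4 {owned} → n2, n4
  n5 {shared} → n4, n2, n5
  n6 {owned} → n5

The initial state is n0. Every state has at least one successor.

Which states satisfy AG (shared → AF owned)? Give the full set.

States satisfying shared → AF owned: {n0, n3, n4, n6}.
States satisfying AG (shared → AF owned): {n3}.

{n3}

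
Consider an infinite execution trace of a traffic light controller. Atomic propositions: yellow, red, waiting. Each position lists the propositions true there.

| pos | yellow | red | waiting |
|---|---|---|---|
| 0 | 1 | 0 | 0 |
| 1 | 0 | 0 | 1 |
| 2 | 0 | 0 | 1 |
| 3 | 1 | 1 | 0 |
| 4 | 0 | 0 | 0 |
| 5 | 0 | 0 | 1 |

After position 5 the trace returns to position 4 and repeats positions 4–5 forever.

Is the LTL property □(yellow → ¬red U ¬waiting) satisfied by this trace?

yellow → ¬red U ¬waiting holds at every position 0..5, and those are all positions ever visited, so □(yellow → ¬red U ¬waiting) holds.
Positions where yellow holds: 0, 3.
Check ¬red U ¬waiting at each: 0→ok, 3→ok.

Holds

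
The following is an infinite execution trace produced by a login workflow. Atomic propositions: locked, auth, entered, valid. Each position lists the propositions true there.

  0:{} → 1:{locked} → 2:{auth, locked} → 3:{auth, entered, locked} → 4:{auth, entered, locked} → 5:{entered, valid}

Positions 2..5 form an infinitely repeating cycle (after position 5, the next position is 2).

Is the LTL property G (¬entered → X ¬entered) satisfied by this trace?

Does not hold

¬entered → X ¬entered must hold at every position from 0 onward. It fails at position 2, so G (¬entered → X ¬entered) is false.
Positions where ¬entered holds: 0, 1, 2.
Check X ¬entered at each: 0→ok, 1→ok, 2→fails.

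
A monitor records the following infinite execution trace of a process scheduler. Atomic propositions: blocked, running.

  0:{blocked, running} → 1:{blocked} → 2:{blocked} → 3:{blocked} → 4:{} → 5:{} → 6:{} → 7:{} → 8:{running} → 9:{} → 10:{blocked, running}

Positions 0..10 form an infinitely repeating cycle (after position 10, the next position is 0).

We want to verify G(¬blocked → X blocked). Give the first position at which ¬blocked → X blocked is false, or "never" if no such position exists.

4

Check ¬blocked → X blocked at each position in order: 0 ✓, 1 ✓, 2 ✓, 3 ✓.
At position 4 the labels are {} and the next position 5 has {}, so ¬blocked → X blocked is false there. This is the first violation.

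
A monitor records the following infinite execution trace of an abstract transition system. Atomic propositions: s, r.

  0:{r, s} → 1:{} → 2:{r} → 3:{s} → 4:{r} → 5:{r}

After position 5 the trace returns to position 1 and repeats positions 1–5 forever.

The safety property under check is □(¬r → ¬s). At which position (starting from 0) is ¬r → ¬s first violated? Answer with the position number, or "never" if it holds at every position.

3

Check ¬r → ¬s at each position in order: 0 ✓, 1 ✓, 2 ✓.
At position 3 the labels are {s}, so ¬r → ¬s is false there. This is the first violation.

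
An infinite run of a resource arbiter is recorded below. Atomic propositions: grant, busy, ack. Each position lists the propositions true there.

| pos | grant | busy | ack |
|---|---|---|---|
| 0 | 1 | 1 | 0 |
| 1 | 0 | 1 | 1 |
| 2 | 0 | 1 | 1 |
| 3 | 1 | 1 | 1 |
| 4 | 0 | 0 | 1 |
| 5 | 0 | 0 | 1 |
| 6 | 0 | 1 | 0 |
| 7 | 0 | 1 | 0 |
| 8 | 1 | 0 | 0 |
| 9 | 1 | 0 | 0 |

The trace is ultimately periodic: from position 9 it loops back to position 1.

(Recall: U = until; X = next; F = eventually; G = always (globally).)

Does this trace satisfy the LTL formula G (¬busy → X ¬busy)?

Violated

¬busy → X ¬busy must hold at every position from 0 onward. It fails at position 5, so G (¬busy → X ¬busy) is false.
Positions where ¬busy holds: 4, 5, 8, 9.
Check X ¬busy at each: 4→ok, 5→fails, 8→ok, 9→fails.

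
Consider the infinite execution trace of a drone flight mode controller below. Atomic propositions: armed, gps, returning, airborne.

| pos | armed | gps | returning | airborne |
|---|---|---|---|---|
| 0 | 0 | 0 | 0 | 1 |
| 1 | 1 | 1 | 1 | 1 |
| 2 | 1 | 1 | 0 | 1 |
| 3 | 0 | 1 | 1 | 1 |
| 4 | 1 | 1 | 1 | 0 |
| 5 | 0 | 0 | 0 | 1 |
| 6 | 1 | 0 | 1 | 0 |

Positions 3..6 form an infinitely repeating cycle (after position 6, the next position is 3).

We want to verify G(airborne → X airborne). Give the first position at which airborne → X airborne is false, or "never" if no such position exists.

Check airborne → X airborne at each position in order: 0 ✓, 1 ✓, 2 ✓.
At position 3 the labels are {airborne, gps, returning} and the next position 4 has {armed, gps, returning}, so airborne → X airborne is false there. This is the first violation.

3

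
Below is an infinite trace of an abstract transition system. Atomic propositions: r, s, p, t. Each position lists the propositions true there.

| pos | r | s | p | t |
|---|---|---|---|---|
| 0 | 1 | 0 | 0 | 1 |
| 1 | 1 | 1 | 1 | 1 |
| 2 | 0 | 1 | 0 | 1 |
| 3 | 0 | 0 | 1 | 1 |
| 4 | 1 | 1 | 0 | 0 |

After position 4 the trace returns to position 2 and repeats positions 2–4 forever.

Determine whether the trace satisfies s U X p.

Holds

Walking from position 0: X p first holds at position 0, and s holds at every earlier position along the way, so s U X p holds.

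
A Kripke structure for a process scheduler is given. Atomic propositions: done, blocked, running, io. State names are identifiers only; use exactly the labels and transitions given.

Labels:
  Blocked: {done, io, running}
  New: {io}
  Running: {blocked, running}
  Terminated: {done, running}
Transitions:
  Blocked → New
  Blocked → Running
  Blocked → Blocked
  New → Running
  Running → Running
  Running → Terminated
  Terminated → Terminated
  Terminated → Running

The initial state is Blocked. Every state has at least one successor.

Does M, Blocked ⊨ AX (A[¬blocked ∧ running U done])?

States satisfying A[¬blocked ∧ running U done]: {Blocked, Terminated}.
States satisfying AX (A[¬blocked ∧ running U done]): ∅.
Blocked ∉ Sat(AX (A[¬blocked ∧ running U done])).

Does not hold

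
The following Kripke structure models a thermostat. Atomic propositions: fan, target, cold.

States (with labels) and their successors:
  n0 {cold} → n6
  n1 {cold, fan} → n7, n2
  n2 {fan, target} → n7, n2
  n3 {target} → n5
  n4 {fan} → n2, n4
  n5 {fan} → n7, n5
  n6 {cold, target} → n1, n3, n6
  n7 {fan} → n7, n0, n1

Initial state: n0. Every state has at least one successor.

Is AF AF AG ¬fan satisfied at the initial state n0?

Does not hold

States satisfying AF AG ¬fan: ∅.
States satisfying AF AF AG ¬fan: ∅.
There is a path from n0 along which AF AG ¬fan never holds.
n0 ∉ Sat(AF AF AG ¬fan).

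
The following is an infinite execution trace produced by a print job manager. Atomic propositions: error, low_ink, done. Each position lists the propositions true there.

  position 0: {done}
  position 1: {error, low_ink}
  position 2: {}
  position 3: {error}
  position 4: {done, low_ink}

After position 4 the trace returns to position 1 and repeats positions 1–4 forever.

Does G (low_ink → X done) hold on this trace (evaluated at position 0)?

Does not hold

low_ink → X done must hold at every position from 0 onward. It fails at position 1, so G (low_ink → X done) is false.
Positions where low_ink holds: 1, 4.
Check X done at each: 1→fails, 4→fails.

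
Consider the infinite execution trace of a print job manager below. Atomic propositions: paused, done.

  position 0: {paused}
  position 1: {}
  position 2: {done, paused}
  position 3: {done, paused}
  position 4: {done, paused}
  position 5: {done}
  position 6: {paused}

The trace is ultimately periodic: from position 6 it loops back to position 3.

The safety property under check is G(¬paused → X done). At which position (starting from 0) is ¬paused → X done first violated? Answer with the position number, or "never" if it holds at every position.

5

Check ¬paused → X done at each position in order: 0 ✓, 1 ✓, 2 ✓, 3 ✓, 4 ✓.
At position 5 the labels are {done} and the next position 6 has {paused}, so ¬paused → X done is false there. This is the first violation.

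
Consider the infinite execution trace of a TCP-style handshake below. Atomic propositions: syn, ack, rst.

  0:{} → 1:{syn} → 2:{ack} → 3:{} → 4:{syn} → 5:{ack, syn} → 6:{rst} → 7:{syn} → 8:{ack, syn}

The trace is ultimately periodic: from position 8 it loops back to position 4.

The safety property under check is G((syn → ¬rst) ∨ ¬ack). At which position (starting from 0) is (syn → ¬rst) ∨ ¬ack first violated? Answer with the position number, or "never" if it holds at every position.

(syn → ¬rst) ∨ ¬ack holds at every position 0..8, and those are all the positions the trace ever visits, so the invariant G((syn → ¬rst) ∨ ¬ack) is never violated.

never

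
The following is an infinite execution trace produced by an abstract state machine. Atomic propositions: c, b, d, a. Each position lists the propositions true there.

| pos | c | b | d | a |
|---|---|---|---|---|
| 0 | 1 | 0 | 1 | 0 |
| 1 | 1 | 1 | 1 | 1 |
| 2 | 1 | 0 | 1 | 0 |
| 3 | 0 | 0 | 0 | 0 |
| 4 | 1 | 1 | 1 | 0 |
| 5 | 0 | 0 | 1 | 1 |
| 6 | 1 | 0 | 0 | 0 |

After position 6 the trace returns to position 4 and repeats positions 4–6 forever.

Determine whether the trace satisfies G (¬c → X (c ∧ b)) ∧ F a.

¬c → X (c ∧ b) must hold at every position from 0 onward. It fails at position 5, so G (¬c → X (c ∧ b)) is false.
Positions where ¬c holds: 3, 5.
Check X (c ∧ b) at each: 3→ok, 5→fails.
a holds at position 1, which is reachable from 0, so F a holds.
At position 0: G (¬c → X (c ∧ b)) is false; F a is true; so G (¬c → X (c ∧ b)) ∧ F a is false.

No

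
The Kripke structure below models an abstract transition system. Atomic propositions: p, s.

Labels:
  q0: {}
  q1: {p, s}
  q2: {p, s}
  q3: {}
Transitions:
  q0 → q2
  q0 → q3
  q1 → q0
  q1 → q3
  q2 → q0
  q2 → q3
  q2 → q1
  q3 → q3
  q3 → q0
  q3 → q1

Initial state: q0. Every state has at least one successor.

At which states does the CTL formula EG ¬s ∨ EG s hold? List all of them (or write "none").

{q0, q3}

States satisfying ¬s: {q0, q3}.
States satisfying EG ¬s: {q0, q3}.
States satisfying s: {q1, q2}.
States satisfying EG s: ∅.
States satisfying EG ¬s ∨ EG s: {q0, q3}.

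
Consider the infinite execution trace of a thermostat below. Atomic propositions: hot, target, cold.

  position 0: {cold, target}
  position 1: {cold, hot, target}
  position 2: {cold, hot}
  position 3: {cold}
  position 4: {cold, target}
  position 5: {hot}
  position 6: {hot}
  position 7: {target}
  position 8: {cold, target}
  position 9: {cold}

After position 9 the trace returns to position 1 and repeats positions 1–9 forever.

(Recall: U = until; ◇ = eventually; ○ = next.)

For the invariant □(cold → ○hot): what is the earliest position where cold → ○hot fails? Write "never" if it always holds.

2

Check cold → ○hot at each position in order: 0 ✓, 1 ✓.
At position 2 the labels are {cold, hot} and the next position 3 has {cold}, so cold → ○hot is false there. This is the first violation.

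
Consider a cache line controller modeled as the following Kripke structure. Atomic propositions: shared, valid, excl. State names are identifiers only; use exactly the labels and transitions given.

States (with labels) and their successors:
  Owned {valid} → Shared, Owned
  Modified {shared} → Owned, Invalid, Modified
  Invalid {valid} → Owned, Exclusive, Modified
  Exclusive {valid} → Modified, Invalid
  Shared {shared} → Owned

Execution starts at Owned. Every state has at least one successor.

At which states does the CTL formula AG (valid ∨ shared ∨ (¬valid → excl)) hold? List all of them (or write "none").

States satisfying valid ∨ shared ∨ (¬valid → excl): {Owned, Modified, Invalid, Exclusive, Shared}.
States satisfying AG (valid ∨ shared ∨ (¬valid → excl)): {Owned, Modified, Invalid, Exclusive, Shared}.

{Owned, Modified, Invalid, Exclusive, Shared}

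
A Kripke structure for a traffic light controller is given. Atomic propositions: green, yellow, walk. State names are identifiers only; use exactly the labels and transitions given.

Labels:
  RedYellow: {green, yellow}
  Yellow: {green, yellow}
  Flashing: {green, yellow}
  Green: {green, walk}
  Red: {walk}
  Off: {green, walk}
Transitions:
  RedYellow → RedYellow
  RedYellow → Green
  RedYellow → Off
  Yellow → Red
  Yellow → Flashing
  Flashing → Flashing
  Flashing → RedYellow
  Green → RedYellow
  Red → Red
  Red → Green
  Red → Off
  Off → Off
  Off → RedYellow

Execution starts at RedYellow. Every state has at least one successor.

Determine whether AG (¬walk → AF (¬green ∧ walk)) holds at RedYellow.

No

States satisfying ¬walk → AF (¬green ∧ walk): {Green, Red, Off}.
States satisfying AG (¬walk → AF (¬green ∧ walk)): ∅.
RedYellow is reachable from RedYellow and violates ¬walk → AF (¬green ∧ walk), so AG fails at RedYellow.
RedYellow ∉ Sat(AG (¬walk → AF (¬green ∧ walk))).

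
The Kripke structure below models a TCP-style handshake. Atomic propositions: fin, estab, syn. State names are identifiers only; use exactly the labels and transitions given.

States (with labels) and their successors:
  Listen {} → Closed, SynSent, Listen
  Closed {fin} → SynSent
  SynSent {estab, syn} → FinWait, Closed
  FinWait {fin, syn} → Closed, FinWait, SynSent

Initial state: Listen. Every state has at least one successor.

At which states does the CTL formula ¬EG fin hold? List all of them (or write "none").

States satisfying fin: {Closed, FinWait}.
States satisfying EG fin: {FinWait}.
States satisfying ¬EG fin: {Listen, Closed, SynSent}.

{Listen, Closed, SynSent}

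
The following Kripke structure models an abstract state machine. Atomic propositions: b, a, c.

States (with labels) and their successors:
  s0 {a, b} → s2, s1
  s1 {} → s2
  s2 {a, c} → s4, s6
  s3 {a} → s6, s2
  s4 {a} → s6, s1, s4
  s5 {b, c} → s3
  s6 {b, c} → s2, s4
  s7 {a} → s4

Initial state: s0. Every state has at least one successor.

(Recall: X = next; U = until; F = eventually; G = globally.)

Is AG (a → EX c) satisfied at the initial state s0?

States satisfying a → EX c: {s0, s1, s2, s3, s4, s5, s6}.
States satisfying AG (a → EX c): {s0, s1, s2, s3, s4, s5, s6}.
Every state reachable from s0 satisfies a → EX c.
s0 ∈ Sat(AG (a → EX c)).

Holds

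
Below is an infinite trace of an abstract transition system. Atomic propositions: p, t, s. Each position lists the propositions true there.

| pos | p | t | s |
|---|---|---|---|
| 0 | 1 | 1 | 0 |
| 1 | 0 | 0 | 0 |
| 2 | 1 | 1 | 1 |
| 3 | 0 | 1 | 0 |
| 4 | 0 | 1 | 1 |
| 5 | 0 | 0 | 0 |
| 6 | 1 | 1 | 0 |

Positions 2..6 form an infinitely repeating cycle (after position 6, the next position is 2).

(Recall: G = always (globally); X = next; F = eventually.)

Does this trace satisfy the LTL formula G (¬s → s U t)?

¬s → s U t must hold at every position from 0 onward. It fails at position 1, so G (¬s → s U t) is false.
Positions where ¬s holds: 0, 1, 3, 5, 6.
Check s U t at each: 0→ok, 1→fails, 3→ok, 5→fails, 6→ok.

Violated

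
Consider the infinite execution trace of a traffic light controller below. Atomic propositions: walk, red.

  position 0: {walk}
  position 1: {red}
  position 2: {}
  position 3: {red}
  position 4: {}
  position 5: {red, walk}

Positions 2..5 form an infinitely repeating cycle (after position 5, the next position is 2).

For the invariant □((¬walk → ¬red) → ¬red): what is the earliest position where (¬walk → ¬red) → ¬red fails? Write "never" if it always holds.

5

Check (¬walk → ¬red) → ¬red at each position in order: 0 ✓, 1 ✓, 2 ✓, 3 ✓, 4 ✓.
At position 5 the labels are {red, walk}, so (¬walk → ¬red) → ¬red is false there. This is the first violation.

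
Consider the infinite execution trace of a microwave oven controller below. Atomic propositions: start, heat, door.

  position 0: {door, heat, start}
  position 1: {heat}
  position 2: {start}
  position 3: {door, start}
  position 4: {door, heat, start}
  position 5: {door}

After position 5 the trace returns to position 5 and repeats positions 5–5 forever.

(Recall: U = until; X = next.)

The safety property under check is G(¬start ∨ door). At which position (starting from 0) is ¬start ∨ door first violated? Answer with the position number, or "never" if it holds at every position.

2

Check ¬start ∨ door at each position in order: 0 ✓, 1 ✓.
At position 2 the labels are {start}, so ¬start ∨ door is false there. This is the first violation.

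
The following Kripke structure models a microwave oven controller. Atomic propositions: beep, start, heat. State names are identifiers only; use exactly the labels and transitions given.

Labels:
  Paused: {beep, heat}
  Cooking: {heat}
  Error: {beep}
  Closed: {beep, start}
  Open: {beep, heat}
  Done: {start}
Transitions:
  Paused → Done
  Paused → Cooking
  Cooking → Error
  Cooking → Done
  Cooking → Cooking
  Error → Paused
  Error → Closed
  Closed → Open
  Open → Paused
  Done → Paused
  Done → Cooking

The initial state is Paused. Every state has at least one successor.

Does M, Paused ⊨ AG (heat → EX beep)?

No

States satisfying heat → EX beep: {Cooking, Error, Closed, Open, Done}.
States satisfying AG (heat → EX beep): ∅.
Paused is reachable from Paused and violates heat → EX beep, so AG fails at Paused.
Paused ∉ Sat(AG (heat → EX beep)).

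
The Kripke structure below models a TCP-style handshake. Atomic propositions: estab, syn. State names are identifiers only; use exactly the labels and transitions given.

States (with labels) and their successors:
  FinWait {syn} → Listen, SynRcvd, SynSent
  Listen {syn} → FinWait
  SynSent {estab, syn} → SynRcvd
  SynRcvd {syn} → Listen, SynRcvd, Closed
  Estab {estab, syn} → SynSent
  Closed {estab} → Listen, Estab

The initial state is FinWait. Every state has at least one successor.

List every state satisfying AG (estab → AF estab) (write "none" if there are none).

States satisfying estab → AF estab: {FinWait, Listen, SynSent, SynRcvd, Estab, Closed}.
States satisfying AG (estab → AF estab): {FinWait, Listen, SynSent, SynRcvd, Estab, Closed}.

{FinWait, Listen, SynSent, SynRcvd, Estab, Closed}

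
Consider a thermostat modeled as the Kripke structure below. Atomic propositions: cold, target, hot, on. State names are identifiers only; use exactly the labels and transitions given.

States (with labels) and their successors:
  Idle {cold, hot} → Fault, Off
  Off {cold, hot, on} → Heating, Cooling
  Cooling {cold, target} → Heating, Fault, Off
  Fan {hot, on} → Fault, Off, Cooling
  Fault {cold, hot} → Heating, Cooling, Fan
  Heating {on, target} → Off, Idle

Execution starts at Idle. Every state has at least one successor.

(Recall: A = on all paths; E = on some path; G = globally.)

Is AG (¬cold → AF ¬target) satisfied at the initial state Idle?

Yes

States satisfying ¬cold → AF ¬target: {Idle, Off, Cooling, Fan, Fault, Heating}.
States satisfying AG (¬cold → AF ¬target): {Idle, Off, Cooling, Fan, Fault, Heating}.
Every state reachable from Idle satisfies ¬cold → AF ¬target.
Idle ∈ Sat(AG (¬cold → AF ¬target)).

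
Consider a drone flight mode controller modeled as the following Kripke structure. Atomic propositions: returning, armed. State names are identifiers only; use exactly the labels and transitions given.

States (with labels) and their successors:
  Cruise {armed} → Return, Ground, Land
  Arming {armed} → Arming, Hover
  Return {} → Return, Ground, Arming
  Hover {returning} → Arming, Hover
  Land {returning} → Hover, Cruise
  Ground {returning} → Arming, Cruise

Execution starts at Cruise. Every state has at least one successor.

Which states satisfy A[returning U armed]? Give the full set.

States satisfying returning: {Hover, Land, Ground}.
States satisfying armed: {Cruise, Arming}.
States satisfying A[returning U armed]: {Cruise, Arming, Ground}.

{Cruise, Arming, Ground}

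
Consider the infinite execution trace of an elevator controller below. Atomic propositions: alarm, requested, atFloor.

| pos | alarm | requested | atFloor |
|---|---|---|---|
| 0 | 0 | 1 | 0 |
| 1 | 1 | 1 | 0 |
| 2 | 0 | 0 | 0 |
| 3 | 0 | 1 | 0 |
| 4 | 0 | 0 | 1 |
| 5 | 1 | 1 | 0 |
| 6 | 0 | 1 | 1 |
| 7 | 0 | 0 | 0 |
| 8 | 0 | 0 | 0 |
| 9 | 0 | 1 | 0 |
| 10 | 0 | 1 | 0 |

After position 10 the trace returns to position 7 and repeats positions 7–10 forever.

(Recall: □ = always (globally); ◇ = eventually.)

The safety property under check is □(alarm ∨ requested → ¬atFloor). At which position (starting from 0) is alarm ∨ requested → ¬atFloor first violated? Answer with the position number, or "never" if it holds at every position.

Check alarm ∨ requested → ¬atFloor at each position in order: 0 ✓, 1 ✓, 2 ✓, 3 ✓, 4 ✓, 5 ✓.
At position 6 the labels are {atFloor, requested}, so alarm ∨ requested → ¬atFloor is false there. This is the first violation.

6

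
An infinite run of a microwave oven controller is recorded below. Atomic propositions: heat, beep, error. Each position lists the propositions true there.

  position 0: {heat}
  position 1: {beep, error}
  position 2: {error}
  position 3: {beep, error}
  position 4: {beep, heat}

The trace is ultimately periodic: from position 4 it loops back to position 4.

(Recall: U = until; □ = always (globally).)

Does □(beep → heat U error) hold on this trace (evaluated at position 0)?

beep → heat U error must hold at every position from 0 onward. It fails at position 4, so □(beep → heat U error) is false.
Positions where beep holds: 1, 3, 4.
Check heat U error at each: 1→ok, 3→ok, 4→fails.

No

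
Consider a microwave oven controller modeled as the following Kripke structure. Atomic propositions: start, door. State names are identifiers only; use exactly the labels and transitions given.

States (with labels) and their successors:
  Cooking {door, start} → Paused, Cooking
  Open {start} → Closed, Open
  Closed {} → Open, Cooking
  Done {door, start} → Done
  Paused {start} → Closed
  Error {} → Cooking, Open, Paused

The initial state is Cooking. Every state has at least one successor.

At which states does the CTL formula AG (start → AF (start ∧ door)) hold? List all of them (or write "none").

States satisfying start → AF (start ∧ door): {Cooking, Closed, Done, Error}.
States satisfying AG (start → AF (start ∧ door)): {Done}.

{Done}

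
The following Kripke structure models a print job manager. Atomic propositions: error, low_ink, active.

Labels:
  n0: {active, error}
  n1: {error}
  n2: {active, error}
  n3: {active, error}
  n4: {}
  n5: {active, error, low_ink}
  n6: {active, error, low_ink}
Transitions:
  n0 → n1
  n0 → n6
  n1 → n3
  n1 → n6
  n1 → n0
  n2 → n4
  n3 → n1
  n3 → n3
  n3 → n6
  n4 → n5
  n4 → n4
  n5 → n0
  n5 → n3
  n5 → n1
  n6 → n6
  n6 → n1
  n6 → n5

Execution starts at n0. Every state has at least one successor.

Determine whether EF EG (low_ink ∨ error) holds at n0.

States satisfying EG (low_ink ∨ error): {n0, n1, n3, n5, n6}.
States satisfying EF EG (low_ink ∨ error): {n0, n1, n2, n3, n4, n5, n6}.
Some path from n0 reaches a state where EG (low_ink ∨ error) holds.
n0 ∈ Sat(EF EG (low_ink ∨ error)).

Holds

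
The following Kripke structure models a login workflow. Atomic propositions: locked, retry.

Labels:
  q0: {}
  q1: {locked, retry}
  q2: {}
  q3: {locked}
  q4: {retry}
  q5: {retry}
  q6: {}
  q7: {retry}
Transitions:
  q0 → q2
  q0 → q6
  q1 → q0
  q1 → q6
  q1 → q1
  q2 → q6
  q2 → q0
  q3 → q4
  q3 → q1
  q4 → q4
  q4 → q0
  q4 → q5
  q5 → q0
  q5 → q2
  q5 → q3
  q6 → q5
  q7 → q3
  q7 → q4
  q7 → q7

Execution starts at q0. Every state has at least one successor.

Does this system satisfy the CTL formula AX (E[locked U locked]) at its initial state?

No

States satisfying E[locked U locked]: {q1, q3}.
States satisfying AX (E[locked U locked]): ∅.
q0 ∉ Sat(AX (E[locked U locked])).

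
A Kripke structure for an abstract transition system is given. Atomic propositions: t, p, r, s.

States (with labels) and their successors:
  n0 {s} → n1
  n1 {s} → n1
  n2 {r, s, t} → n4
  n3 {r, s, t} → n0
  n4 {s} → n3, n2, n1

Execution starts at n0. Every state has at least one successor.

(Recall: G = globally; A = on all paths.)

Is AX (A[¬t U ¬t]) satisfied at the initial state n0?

Satisfied

States satisfying A[¬t U ¬t]: {n0, n1, n4}.
States satisfying AX (A[¬t U ¬t]): {n0, n1, n2, n3}.
n0 ∈ Sat(AX (A[¬t U ¬t])).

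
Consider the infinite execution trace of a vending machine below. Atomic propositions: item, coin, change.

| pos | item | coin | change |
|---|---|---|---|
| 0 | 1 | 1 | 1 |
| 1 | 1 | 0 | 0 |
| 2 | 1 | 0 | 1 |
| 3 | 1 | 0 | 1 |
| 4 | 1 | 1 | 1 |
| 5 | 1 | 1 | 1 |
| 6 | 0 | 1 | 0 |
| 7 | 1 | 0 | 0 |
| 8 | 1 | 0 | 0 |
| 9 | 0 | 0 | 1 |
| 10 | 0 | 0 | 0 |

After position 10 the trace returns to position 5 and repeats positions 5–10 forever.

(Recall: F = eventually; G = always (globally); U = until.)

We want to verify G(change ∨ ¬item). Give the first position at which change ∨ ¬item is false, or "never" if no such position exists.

1

Check change ∨ ¬item at each position in order: 0 ✓.
At position 1 the labels are {item}, so change ∨ ¬item is false there. This is the first violation.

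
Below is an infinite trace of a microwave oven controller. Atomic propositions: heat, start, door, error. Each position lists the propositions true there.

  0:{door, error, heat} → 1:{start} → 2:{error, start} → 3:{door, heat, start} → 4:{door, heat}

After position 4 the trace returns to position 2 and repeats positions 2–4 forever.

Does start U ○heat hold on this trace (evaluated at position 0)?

Walking from position 0: at position 0, ○heat has not yet held and start fails, so start U ○heat is false.

No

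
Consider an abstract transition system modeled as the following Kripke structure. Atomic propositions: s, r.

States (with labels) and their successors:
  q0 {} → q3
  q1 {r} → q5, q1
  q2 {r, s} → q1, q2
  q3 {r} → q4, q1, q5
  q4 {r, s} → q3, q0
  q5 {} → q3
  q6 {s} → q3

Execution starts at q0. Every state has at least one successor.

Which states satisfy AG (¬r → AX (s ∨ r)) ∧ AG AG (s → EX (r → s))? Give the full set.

{q0, q1, q2, q3, q4, q5}

States satisfying ¬r → AX (s ∨ r): {q0, q1, q2, q3, q4, q5, q6}.
States satisfying AG (¬r → AX (s ∨ r)): {q0, q1, q2, q3, q4, q5, q6}.
States satisfying AG (s → EX (r → s)): {q0, q1, q2, q3, q4, q5}.
States satisfying AG AG (s → EX (r → s)): {q0, q1, q2, q3, q4, q5}.
States satisfying AG (¬r → AX (s ∨ r)) ∧ AG AG (s → EX (r → s)): {q0, q1, q2, q3, q4, q5}.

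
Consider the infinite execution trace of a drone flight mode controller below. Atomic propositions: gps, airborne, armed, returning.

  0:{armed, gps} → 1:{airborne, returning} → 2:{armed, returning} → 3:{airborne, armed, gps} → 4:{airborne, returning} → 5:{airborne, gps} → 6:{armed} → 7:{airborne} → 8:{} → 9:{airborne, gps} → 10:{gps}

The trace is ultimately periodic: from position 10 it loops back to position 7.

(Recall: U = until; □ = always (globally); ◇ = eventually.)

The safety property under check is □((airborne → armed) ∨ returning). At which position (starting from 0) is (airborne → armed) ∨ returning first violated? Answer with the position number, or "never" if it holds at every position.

5

Check (airborne → armed) ∨ returning at each position in order: 0 ✓, 1 ✓, 2 ✓, 3 ✓, 4 ✓.
At position 5 the labels are {airborne, gps}, so (airborne → armed) ∨ returning is false there. This is the first violation.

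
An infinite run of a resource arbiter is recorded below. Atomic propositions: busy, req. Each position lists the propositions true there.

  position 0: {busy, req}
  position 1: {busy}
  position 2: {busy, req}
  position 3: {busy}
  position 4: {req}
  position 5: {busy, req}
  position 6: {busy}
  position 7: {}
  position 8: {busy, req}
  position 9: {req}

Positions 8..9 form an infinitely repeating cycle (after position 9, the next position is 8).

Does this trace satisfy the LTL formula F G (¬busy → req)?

Holds

G (¬busy → req) holds at position 8, which is reachable from 0, so F G (¬busy → req) holds.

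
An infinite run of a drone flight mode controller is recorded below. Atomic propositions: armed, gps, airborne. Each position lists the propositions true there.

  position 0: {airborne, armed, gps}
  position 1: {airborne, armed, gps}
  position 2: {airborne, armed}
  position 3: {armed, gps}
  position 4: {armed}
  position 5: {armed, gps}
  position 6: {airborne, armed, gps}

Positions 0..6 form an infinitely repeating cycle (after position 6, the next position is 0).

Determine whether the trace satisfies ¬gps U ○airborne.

Walking from position 0: ○airborne first holds at position 0, and ¬gps holds at every earlier position along the way, so ¬gps U ○airborne holds.

Yes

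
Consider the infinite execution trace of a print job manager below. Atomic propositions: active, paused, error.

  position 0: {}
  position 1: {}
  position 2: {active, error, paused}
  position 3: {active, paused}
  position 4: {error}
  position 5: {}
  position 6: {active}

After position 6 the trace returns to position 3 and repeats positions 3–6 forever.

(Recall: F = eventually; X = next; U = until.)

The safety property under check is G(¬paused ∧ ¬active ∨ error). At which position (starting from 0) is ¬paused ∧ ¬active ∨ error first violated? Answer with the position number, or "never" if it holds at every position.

3

Check ¬paused ∧ ¬active ∨ error at each position in order: 0 ✓, 1 ✓, 2 ✓.
At position 3 the labels are {active, paused}, so ¬paused ∧ ¬active ∨ error is false there. This is the first violation.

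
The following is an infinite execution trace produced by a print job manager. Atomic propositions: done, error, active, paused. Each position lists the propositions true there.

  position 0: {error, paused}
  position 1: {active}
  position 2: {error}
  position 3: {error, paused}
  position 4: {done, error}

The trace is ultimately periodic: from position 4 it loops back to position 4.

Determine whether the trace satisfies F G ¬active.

G ¬active holds at position 2, which is reachable from 0, so F G ¬active holds.

Holds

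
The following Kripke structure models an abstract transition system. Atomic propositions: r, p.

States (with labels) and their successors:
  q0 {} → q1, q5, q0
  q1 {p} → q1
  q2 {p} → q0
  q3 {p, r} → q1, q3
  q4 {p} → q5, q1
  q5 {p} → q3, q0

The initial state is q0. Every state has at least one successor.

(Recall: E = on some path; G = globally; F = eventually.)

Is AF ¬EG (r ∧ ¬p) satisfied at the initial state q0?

Satisfied

States satisfying ¬EG (r ∧ ¬p): {q0, q1, q2, q3, q4, q5}.
States satisfying AF ¬EG (r ∧ ¬p): {q0, q1, q2, q3, q4, q5}.
q0 ∈ Sat(AF ¬EG (r ∧ ¬p)).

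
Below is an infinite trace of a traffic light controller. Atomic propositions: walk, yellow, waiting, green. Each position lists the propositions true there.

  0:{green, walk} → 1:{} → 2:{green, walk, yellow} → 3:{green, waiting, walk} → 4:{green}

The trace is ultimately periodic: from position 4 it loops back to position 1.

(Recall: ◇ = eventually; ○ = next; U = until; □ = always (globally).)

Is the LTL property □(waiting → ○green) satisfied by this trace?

waiting → ○green holds at every position 0..4, and those are all positions ever visited, so □(waiting → ○green) holds.
Positions where waiting holds: 3.
Check ○green at each: 3→ok.

Holds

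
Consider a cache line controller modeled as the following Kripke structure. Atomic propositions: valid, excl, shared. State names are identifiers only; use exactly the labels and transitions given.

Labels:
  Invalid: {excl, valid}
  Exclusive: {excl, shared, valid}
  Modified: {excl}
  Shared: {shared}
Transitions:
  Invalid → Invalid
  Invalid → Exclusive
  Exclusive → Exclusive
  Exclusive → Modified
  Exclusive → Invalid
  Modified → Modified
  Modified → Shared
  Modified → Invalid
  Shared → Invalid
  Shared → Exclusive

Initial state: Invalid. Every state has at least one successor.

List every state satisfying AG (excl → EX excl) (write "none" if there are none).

{Invalid, Exclusive, Modified, Shared}

States satisfying excl → EX excl: {Invalid, Exclusive, Modified, Shared}.
States satisfying AG (excl → EX excl): {Invalid, Exclusive, Modified, Shared}.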